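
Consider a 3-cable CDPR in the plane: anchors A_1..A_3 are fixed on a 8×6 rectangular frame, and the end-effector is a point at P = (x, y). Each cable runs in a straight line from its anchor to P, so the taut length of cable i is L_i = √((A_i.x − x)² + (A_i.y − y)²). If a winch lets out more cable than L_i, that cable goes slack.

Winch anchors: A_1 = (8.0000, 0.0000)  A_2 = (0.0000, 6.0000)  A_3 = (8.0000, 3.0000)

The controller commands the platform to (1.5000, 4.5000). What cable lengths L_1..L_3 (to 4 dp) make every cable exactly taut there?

(7.9057, 2.1213, 6.6708)

cable 1: Δx=6.5000, Δy=-4.5000; L_1 = √(Δx²+Δy²) = 7.9057
cable 2: Δx=-1.5000, Δy=1.5000; L_2 = √(Δx²+Δy²) = 2.1213
cable 3: Δx=6.5000, Δy=-1.5000; L_3 = √(Δx²+Δy²) = 6.6708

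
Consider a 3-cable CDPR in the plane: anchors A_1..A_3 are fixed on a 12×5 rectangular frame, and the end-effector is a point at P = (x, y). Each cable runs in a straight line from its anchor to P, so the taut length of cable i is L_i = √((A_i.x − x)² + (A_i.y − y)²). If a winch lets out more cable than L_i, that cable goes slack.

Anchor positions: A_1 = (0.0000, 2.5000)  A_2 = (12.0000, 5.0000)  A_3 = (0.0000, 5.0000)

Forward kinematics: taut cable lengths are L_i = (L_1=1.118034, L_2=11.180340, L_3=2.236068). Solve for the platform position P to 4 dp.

(1.0000, 3.0000)

each cable: (A_i−P)·(A_i−P) = L_i²; let k_i = ‖A_i‖²−L_i²
k_1 = 0.0000+6.2500−1.2500 = 5.0000
row 1: -24.0000x − 5.0000y = -39.0000  (k_2=44.0000)
row 2: 0.0000x − 5.0000y = -15.0000  (k_3=20.0000)
Cramer on rows 1–2 → x = 1.0000, y = 3.0000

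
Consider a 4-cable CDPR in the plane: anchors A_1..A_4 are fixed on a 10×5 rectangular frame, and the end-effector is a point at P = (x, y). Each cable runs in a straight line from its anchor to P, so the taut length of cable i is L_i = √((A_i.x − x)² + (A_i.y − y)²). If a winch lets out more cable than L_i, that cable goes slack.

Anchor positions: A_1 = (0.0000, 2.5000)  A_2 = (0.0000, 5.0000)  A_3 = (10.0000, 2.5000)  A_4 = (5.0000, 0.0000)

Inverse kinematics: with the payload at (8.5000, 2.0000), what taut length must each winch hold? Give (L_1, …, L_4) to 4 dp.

cable 1: Δx=-8.5000, Δy=0.5000; L_1 = √(Δx²+Δy²) = 8.5147
cable 2: Δx=-8.5000, Δy=3.0000; L_2 = √(Δx²+Δy²) = 9.0139
cable 3: Δx=1.5000, Δy=0.5000; L_3 = √(Δx²+Δy²) = 1.5811
cable 4: Δx=-3.5000, Δy=-2.0000; L_4 = √(Δx²+Δy²) = 4.0311

(8.5147, 9.0139, 1.5811, 4.0311)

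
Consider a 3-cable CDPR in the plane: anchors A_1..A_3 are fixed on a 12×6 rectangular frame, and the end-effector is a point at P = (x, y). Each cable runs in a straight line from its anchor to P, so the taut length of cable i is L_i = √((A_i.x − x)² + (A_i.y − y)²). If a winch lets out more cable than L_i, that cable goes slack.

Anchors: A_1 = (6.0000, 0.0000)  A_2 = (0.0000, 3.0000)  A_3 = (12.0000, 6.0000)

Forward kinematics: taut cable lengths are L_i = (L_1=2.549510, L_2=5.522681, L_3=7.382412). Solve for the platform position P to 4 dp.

(5.5000, 2.5000)

each cable: (A_i−P)·(A_i−P) = L_i²; let c_i = ‖A_i‖²−L_i²
c_1 = 36.0000+0.0000−6.5000 = 29.5000
row 1: 12.0000x − 6.0000y = 51.0000  (c_2=-21.5000)
row 2: -12.0000x − 12.0000y = -96.0000  (c_3=125.5000)
Cramer on rows 1–2 → x = 5.5000, y = 2.5000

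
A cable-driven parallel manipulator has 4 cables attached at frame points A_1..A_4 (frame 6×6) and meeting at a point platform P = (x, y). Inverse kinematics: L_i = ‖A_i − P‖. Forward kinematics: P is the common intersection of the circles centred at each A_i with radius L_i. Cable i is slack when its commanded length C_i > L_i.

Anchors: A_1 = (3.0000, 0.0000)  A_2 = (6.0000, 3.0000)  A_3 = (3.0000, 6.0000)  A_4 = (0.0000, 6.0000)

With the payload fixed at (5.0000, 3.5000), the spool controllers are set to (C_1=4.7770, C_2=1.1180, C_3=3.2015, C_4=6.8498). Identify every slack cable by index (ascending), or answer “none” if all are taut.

1, 4

cable 1: L_1 = ‖A_1−P‖ = 4.0311;  C_1 = 4.7770 → slack
cable 2: L_2 = ‖A_2−P‖ = 1.1180;  C_2 = 1.1180 → taut
cable 3: L_3 = ‖A_3−P‖ = 3.2016;  C_3 = 3.2015 → taut
cable 4: L_4 = ‖A_4−P‖ = 5.5902;  C_4 = 6.8498 → slack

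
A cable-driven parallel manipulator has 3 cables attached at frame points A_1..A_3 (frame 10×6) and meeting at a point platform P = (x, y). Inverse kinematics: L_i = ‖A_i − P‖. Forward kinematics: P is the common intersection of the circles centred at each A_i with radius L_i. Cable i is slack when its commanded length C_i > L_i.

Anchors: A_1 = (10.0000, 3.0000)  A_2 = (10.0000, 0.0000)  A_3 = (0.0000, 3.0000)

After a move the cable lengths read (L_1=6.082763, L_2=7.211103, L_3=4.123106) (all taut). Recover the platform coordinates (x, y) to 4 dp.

each cable: (A_i−P)·(A_i−P) = L_i²; let k_i = ‖A_i‖²−L_i²
k_1 = 100.0000+9.0000−37.0000 = 72.0000
row 1: 0.0000x + 6.0000y = 24.0000  (k_2=48.0000)
row 2: 20.0000x + 0.0000y = 80.0000  (k_3=-8.0000)
Cramer on rows 1–2 → x = 4.0000, y = 4.0000

(4.0000, 4.0000)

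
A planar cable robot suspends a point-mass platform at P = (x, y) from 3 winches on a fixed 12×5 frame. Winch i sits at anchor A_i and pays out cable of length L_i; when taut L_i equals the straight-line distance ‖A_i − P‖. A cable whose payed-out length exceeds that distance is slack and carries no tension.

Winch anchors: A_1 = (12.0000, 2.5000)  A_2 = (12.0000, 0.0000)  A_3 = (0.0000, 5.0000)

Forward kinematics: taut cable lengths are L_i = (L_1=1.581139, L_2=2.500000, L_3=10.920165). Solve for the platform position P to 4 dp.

circle eqns → linear via eq_j − eq_1; set q_j = A_j·A_j − L_j²
q_1 = 144.0000+6.2500−2.5000 = 147.7500
0.0000·x + 5.0000·y = q_1−q_2 = 10.0000
24.0000·x − 5.0000·y = q_1−q_3 = 242.0000
solve first two rows → x=10.5000, y=2.0000

(10.5000, 2.0000)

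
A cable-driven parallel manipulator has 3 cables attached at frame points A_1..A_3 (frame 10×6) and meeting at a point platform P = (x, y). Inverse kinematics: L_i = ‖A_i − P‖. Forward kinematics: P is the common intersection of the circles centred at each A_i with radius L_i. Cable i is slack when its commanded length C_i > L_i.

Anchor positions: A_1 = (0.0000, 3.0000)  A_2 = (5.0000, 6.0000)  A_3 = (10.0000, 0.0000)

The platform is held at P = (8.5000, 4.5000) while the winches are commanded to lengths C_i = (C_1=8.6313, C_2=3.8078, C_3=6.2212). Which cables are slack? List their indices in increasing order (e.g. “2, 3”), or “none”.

i=1: geometric 8.6313 vs commanded 8.6313 ⇒ taut
i=2: geometric 3.8079 vs commanded 3.8078 ⇒ taut
i=3: geometric 4.7434 vs commanded 6.2212 ⇒ slack

3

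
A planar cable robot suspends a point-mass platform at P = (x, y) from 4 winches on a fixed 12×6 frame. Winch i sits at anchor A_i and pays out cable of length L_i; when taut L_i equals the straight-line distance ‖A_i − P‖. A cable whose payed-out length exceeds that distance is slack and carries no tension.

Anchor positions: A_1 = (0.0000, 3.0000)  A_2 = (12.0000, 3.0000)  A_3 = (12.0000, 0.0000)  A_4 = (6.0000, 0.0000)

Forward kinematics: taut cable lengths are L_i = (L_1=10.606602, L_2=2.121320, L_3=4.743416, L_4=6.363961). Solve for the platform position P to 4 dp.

(10.5000, 4.5000)

expand ‖A_i−P‖²=L_i² and subtract eq 1 (k_i ≔ ‖A_i‖²−L_i²)
k_1 = 0.0000+9.0000−112.5000 = -103.5000
eq1−eq2 → [-24.0000  0.0000]·P = -252.0000
eq1−eq3 → [-24.0000  6.0000]·P = -225.0000
eq1−eq4 → [-12.0000  6.0000]·P = -99.0000
2×2 solve → P = (10.5000, 4.5000)
check cable 4: ‖A_4−P‖² = 40.5000 ≈ L_4² = 40.5000 ✓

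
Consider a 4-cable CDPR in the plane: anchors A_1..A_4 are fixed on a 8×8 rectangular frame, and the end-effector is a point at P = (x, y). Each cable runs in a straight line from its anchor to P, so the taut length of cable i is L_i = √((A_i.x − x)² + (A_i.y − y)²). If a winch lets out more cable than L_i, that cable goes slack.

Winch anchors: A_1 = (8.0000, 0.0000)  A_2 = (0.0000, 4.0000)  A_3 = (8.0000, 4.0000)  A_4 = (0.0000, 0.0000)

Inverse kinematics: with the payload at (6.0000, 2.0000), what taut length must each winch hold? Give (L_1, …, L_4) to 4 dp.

(2.8284, 6.3246, 2.8284, 6.3246)

L_1: Δ = A_1−P = (2.0000, -2.0000) → ‖Δ‖ = √8.0000 = 2.8284
L_2: Δ = A_2−P = (-6.0000, 2.0000) → ‖Δ‖ = √40.0000 = 6.3246
L_3: Δ = A_3−P = (2.0000, 2.0000) → ‖Δ‖ = √8.0000 = 2.8284
L_4: Δ = A_4−P = (-6.0000, -2.0000) → ‖Δ‖ = √40.0000 = 6.3246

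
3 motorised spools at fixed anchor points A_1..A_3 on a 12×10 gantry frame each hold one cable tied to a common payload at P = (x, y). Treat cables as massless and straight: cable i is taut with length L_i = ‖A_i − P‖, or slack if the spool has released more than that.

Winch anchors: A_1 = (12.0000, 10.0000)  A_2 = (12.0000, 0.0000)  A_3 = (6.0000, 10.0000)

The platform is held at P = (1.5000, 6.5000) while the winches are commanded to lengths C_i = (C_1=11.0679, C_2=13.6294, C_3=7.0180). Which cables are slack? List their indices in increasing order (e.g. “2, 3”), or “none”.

cable 1: L_1 = ‖A_1−P‖ = 11.0680;  C_1 = 11.0679 → taut
cable 2: L_2 = ‖A_2−P‖ = 12.3491;  C_2 = 13.6294 → slack
cable 3: L_3 = ‖A_3−P‖ = 5.7009;  C_3 = 7.0180 → slack

2, 3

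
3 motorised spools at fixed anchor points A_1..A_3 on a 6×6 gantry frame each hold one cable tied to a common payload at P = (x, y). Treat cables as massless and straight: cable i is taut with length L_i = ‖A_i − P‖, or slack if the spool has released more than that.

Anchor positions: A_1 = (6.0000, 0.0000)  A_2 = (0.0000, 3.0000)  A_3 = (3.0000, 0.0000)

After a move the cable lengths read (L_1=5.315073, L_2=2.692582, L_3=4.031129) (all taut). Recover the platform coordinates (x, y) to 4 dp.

(2.5000, 4.0000)

circle eqns → linear via eq_j − eq_1; set k_j = A_j·A_j − L_j²
k_1 = 36.0000+0.0000−28.2500 = 7.7500
12.0000·x − 6.0000·y = k_1−k_2 = 6.0000
6.0000·x + 0.0000·y = k_1−k_3 = 15.0000
solve first two rows → x=2.5000, y=4.0000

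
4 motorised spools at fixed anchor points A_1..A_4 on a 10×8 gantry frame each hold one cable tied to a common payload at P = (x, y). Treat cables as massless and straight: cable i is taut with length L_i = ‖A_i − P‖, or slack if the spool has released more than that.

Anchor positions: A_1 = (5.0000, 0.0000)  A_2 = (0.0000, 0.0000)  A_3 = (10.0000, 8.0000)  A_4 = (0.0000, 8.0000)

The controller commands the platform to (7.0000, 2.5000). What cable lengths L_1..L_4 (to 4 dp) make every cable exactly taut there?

L_1: Δ = A_1−P = (-2.0000, -2.5000) → ‖Δ‖ = √10.2500 = 3.2016
L_2: Δ = A_2−P = (-7.0000, -2.5000) → ‖Δ‖ = √55.2500 = 7.4330
L_3: Δ = A_3−P = (3.0000, 5.5000) → ‖Δ‖ = √39.2500 = 6.2650
L_4: Δ = A_4−P = (-7.0000, 5.5000) → ‖Δ‖ = √79.2500 = 8.9022

(3.2016, 7.4330, 6.2650, 8.9022)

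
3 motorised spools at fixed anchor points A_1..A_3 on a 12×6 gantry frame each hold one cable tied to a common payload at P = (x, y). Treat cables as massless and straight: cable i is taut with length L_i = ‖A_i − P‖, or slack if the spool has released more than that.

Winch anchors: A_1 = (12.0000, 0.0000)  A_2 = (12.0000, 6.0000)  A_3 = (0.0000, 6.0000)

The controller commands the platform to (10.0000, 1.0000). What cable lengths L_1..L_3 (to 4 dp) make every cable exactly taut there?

(2.2361, 5.3852, 11.1803)

cable 1: Δx=2.0000, Δy=-1.0000; L_1 = √(Δx²+Δy²) = 2.2361
cable 2: Δx=2.0000, Δy=5.0000; L_2 = √(Δx²+Δy²) = 5.3852
cable 3: Δx=-10.0000, Δy=5.0000; L_3 = √(Δx²+Δy²) = 11.1803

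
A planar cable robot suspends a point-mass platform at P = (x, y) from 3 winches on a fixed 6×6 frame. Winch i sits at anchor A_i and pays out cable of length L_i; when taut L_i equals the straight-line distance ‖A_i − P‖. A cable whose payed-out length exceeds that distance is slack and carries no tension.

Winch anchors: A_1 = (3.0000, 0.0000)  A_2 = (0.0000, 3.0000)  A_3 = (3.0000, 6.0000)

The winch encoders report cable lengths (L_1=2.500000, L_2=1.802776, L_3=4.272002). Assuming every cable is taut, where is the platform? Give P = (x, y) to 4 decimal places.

each cable: (A_i−P)·(A_i−P) = L_i²; let k_i = ‖A_i‖²−L_i²
k_1 = 9.0000+0.0000−6.2500 = 2.7500
row 1: 6.0000x − 6.0000y = -3.0000  (k_2=5.7500)
row 2: 0.0000x − 12.0000y = -24.0000  (k_3=26.7500)
Cramer on rows 1–2 → x = 1.5000, y = 2.0000

(1.5000, 2.0000)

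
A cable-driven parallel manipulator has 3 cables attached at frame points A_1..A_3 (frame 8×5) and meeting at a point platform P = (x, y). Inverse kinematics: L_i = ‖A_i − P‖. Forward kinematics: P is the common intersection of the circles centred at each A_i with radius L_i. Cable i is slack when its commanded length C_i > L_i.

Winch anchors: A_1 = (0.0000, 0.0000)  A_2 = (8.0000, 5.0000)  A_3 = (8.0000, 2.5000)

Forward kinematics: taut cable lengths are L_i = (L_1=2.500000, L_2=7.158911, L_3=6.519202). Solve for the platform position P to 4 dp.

(1.5000, 2.0000)

each cable: (A_i−P)·(A_i−P) = L_i²; let k_i = ‖A_i‖²−L_i²
k_1 = 0.0000+0.0000−6.2500 = -6.2500
row 1: -16.0000x − 10.0000y = -44.0000  (k_2=37.7500)
row 2: -16.0000x − 5.0000y = -34.0000  (k_3=27.7500)
Cramer on rows 1–2 → x = 1.5000, y = 2.0000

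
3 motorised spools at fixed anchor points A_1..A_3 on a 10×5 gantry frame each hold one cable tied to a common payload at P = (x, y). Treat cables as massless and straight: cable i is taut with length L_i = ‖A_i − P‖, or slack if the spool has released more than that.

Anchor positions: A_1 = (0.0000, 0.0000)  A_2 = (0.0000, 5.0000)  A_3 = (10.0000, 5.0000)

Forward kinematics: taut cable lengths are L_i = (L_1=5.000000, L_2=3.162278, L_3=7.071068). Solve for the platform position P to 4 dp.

(3.0000, 4.0000)

expand ‖A_i−P‖²=L_i² and subtract eq 1 (c_i ≔ ‖A_i‖²−L_i²)
c_1 = 0.0000+0.0000−25.0000 = -25.0000
eq1−eq2 → [0.0000  -10.0000]·P = -40.0000
eq1−eq3 → [-20.0000  -10.0000]·P = -100.0000
2×2 solve → P = (3.0000, 4.0000)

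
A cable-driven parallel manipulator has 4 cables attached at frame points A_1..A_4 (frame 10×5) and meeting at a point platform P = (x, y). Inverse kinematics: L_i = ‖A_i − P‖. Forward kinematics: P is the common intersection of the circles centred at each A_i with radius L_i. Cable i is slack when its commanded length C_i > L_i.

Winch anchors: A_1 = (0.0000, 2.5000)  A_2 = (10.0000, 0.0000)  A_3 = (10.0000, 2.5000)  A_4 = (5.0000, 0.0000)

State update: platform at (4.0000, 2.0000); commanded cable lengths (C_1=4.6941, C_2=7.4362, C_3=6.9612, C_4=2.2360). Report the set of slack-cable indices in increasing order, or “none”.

i=1: geometric 4.0311 vs commanded 4.6941 ⇒ slack
i=2: geometric 6.3246 vs commanded 7.4362 ⇒ slack
i=3: geometric 6.0208 vs commanded 6.9612 ⇒ slack
i=4: geometric 2.2361 vs commanded 2.2360 ⇒ taut

1, 2, 3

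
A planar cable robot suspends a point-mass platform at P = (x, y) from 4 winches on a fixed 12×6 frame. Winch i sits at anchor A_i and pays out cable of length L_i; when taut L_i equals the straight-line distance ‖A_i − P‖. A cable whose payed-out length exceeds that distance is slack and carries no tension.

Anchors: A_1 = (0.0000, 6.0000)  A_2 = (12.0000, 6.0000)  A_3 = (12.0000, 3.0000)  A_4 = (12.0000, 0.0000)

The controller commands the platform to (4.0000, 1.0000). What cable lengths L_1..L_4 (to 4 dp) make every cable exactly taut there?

L_1: Δ = A_1−P = (-4.0000, 5.0000) → ‖Δ‖ = √41.0000 = 6.4031
L_2: Δ = A_2−P = (8.0000, 5.0000) → ‖Δ‖ = √89.0000 = 9.4340
L_3: Δ = A_3−P = (8.0000, 2.0000) → ‖Δ‖ = √68.0000 = 8.2462
L_4: Δ = A_4−P = (8.0000, -1.0000) → ‖Δ‖ = √65.0000 = 8.0623

(6.4031, 9.4340, 8.2462, 8.0623)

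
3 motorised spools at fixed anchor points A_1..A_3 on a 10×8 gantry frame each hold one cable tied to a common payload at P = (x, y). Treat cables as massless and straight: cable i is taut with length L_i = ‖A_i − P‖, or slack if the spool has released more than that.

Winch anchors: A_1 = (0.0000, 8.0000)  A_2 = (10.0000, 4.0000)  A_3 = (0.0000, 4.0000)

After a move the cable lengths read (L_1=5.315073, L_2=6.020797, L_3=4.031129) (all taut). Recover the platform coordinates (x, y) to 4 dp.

(4.0000, 4.5000)

each cable: (A_i−P)·(A_i−P) = L_i²; let k_i = ‖A_i‖²−L_i²
k_1 = 0.0000+64.0000−28.2500 = 35.7500
row 1: -20.0000x + 8.0000y = -44.0000  (k_2=79.7500)
row 2: 0.0000x + 8.0000y = 36.0000  (k_3=-0.2500)
Cramer on rows 1–2 → x = 4.0000, y = 4.5000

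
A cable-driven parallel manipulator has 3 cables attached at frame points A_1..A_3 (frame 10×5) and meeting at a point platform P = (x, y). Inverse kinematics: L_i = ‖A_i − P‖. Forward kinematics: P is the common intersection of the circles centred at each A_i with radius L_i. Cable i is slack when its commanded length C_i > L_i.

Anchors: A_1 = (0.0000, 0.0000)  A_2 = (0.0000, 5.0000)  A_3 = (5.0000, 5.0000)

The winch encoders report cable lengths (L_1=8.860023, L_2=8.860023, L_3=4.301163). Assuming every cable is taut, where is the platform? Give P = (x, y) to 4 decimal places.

expand ‖A_i−P‖²=L_i² and subtract eq 1 (c_i ≔ ‖A_i‖²−L_i²)
c_1 = 0.0000+0.0000−78.5000 = -78.5000
eq1−eq2 → [0.0000  -10.0000]·P = -25.0000
eq1−eq3 → [-10.0000  -10.0000]·P = -110.0000
2×2 solve → P = (8.5000, 2.5000)

(8.5000, 2.5000)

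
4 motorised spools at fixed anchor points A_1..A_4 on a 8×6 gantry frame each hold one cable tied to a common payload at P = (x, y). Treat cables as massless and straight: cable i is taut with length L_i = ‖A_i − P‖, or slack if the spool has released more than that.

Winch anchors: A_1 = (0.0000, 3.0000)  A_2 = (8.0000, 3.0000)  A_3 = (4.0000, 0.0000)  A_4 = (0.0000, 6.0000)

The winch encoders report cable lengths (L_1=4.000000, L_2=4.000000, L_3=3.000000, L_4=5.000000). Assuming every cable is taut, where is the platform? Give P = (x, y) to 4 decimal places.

(4.0000, 3.0000)

expand ‖A_i−P‖²=L_i² and subtract eq 1 (k_i ≔ ‖A_i‖²−L_i²)
k_1 = 0.0000+9.0000−16.0000 = -7.0000
eq1−eq2 → [-16.0000  0.0000]·P = -64.0000
eq1−eq3 → [-8.0000  6.0000]·P = -14.0000
eq1−eq4 → [0.0000  -6.0000]·P = -18.0000
2×2 solve → P = (4.0000, 3.0000)
check cable 4: ‖A_4−P‖² = 25.0000 ≈ L_4² = 25.0000 ✓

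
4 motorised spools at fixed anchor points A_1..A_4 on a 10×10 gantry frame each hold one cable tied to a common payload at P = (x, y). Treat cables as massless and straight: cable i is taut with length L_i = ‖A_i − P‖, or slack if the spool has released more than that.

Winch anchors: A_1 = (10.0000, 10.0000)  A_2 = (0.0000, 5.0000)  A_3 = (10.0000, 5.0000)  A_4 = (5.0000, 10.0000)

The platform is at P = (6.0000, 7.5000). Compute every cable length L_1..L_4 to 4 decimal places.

cable 1: Δx=4.0000, Δy=2.5000; L_1 = √(Δx²+Δy²) = 4.7170
cable 2: Δx=-6.0000, Δy=-2.5000; L_2 = √(Δx²+Δy²) = 6.5000
cable 3: Δx=4.0000, Δy=-2.5000; L_3 = √(Δx²+Δy²) = 4.7170
cable 4: Δx=-1.0000, Δy=2.5000; L_4 = √(Δx²+Δy²) = 2.6926

(4.7170, 6.5000, 4.7170, 2.6926)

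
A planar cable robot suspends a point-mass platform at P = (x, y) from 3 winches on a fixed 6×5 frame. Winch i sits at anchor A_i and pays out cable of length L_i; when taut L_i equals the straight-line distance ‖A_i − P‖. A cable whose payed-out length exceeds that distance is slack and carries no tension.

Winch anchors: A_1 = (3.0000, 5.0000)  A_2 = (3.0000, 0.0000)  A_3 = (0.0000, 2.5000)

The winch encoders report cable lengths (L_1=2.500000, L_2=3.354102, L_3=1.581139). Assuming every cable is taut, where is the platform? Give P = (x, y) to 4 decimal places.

expand ‖A_i−P‖²=L_i² and subtract eq 1 (k_i ≔ ‖A_i‖²−L_i²)
k_1 = 9.0000+25.0000−6.2500 = 27.7500
eq1−eq2 → [0.0000  10.0000]·P = 30.0000
eq1−eq3 → [6.0000  5.0000]·P = 24.0000
2×2 solve → P = (1.5000, 3.0000)

(1.5000, 3.0000)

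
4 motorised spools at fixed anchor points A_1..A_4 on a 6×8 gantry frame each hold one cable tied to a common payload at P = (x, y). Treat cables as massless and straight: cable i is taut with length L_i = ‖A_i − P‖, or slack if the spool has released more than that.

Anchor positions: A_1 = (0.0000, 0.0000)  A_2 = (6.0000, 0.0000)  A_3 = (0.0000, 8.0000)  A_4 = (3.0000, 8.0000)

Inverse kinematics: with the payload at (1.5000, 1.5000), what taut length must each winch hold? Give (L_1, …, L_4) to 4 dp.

(2.1213, 4.7434, 6.6708, 6.6708)

L_1 = √((0.0000−1.5000)² + (0.0000−1.5000)²) = 2.1213
L_2 = √((6.0000−1.5000)² + (0.0000−1.5000)²) = 4.7434
L_3 = √((0.0000−1.5000)² + (8.0000−1.5000)²) = 6.6708
L_4 = √((3.0000−1.5000)² + (8.0000−1.5000)²) = 6.6708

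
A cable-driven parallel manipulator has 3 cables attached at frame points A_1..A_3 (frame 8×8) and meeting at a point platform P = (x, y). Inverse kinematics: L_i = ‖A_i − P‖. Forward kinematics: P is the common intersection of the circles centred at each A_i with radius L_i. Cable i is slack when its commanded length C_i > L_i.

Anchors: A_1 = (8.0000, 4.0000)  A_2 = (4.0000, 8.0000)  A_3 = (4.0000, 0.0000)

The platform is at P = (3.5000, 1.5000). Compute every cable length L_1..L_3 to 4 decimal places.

cable 1: Δx=4.5000, Δy=2.5000; L_1 = √(Δx²+Δy²) = 5.1478
cable 2: Δx=0.5000, Δy=6.5000; L_2 = √(Δx²+Δy²) = 6.5192
cable 3: Δx=0.5000, Δy=-1.5000; L_3 = √(Δx²+Δy²) = 1.5811

(5.1478, 6.5192, 1.5811)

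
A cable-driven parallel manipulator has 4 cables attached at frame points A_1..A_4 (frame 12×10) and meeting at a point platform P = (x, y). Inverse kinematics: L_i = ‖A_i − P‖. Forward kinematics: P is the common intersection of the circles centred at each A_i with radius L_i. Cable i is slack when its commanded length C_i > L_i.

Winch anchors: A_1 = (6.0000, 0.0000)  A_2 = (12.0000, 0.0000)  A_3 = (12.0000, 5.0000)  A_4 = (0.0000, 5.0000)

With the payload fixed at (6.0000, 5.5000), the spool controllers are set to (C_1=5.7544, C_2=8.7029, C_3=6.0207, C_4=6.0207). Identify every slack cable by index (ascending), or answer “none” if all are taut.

1, 2

cable 1: √((0.0000)²+(-5.5000)²)=5.5000, C_1=5.7544: slack
cable 2: √((6.0000)²+(-5.5000)²)=8.1394, C_2=8.7029: slack
cable 3: √((6.0000)²+(-0.5000)²)=6.0208, C_3=6.0207: taut
cable 4: √((-6.0000)²+(-0.5000)²)=6.0208, C_4=6.0207: taut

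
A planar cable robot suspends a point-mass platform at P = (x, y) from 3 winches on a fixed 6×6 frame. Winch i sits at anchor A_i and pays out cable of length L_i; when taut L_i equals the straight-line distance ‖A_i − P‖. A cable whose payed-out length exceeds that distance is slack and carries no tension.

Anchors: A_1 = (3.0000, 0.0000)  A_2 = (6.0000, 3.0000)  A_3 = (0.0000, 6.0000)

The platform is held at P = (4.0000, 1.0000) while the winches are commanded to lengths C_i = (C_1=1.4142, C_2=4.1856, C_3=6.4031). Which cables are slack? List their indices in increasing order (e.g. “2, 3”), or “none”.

2

cable 1: √((-1.0000)²+(-1.0000)²)=1.4142, C_1=1.4142: taut
cable 2: √((2.0000)²+(2.0000)²)=2.8284, C_2=4.1856: slack
cable 3: √((-4.0000)²+(5.0000)²)=6.4031, C_3=6.4031: taut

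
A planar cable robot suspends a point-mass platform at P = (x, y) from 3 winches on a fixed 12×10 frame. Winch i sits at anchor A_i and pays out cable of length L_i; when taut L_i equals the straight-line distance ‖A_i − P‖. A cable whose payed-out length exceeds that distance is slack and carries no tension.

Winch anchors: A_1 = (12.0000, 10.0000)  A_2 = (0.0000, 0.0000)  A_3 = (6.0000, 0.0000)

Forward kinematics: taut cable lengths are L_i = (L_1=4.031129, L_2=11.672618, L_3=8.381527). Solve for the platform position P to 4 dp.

each cable: (A_i−P)·(A_i−P) = L_i²; let c_i = ‖A_i‖²−L_i²
c_1 = 144.0000+100.0000−16.2500 = 227.7500
row 1: 24.0000x + 20.0000y = 364.0000  (c_2=-136.2500)
row 2: 12.0000x + 20.0000y = 262.0000  (c_3=-34.2500)
Cramer on rows 1–2 → x = 8.5000, y = 8.0000

(8.5000, 8.0000)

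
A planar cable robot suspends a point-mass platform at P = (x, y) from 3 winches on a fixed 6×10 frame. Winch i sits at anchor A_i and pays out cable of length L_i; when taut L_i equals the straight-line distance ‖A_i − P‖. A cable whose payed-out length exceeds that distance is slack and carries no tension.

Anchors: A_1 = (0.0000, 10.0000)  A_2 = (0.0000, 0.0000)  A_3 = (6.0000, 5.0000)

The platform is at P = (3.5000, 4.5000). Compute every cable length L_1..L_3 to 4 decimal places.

(6.5192, 5.7009, 2.5495)

L_1: Δ = A_1−P = (-3.5000, 5.5000) → ‖Δ‖ = √42.5000 = 6.5192
L_2: Δ = A_2−P = (-3.5000, -4.5000) → ‖Δ‖ = √32.5000 = 5.7009
L_3: Δ = A_3−P = (2.5000, 0.5000) → ‖Δ‖ = √6.5000 = 2.5495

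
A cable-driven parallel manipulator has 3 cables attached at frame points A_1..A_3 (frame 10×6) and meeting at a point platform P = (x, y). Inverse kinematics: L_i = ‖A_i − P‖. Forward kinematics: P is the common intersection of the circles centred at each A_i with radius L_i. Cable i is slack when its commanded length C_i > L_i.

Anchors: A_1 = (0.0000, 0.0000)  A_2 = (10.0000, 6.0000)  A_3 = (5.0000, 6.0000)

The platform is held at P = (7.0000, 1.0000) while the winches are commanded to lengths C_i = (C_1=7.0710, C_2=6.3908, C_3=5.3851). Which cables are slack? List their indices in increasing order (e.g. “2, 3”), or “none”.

2

cable 1: √((-7.0000)²+(-1.0000)²)=7.0711, C_1=7.0710: taut
cable 2: √((3.0000)²+(5.0000)²)=5.8310, C_2=6.3908: slack
cable 3: √((-2.0000)²+(5.0000)²)=5.3852, C_3=5.3851: taut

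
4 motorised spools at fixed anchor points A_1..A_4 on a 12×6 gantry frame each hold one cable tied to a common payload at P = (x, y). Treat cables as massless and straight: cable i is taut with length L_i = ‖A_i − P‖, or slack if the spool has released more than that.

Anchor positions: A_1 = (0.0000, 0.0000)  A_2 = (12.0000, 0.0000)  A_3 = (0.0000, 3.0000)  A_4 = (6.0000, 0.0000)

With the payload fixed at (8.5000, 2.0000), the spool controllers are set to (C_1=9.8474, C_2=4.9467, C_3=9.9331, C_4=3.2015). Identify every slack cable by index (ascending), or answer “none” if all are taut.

cable 1: L_1 = ‖A_1−P‖ = 8.7321;  C_1 = 9.8474 → slack
cable 2: L_2 = ‖A_2−P‖ = 4.0311;  C_2 = 4.9467 → slack
cable 3: L_3 = ‖A_3−P‖ = 8.5586;  C_3 = 9.9331 → slack
cable 4: L_4 = ‖A_4−P‖ = 3.2016;  C_4 = 3.2015 → taut

1, 2, 3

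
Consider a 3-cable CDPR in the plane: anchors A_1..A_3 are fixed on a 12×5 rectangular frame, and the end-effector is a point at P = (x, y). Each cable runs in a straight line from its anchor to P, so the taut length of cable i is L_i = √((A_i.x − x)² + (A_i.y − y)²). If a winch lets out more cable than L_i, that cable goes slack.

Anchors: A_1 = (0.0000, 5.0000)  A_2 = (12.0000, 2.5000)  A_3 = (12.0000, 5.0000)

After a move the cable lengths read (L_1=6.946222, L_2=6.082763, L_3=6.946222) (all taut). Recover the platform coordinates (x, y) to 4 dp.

(6.0000, 1.5000)

expand ‖A_i−P‖²=L_i² and subtract eq 1 (k_i ≔ ‖A_i‖²−L_i²)
k_1 = 0.0000+25.0000−48.2500 = -23.2500
eq1−eq2 → [-24.0000  5.0000]·P = -136.5000
eq1−eq3 → [-24.0000  0.0000]·P = -144.0000
2×2 solve → P = (6.0000, 1.5000)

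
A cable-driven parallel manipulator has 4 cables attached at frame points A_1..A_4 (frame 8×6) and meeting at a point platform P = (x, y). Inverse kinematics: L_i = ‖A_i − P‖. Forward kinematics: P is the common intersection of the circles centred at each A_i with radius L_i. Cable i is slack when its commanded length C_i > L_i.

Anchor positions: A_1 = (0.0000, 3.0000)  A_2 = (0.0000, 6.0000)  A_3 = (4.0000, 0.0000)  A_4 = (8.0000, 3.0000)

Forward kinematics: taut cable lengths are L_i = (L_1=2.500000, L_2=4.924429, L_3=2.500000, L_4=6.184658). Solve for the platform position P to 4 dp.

(2.0000, 1.5000)

expand ‖A_i−P‖²=L_i² and subtract eq 1 (q_i ≔ ‖A_i‖²−L_i²)
q_1 = 0.0000+9.0000−6.2500 = 2.7500
eq1−eq2 → [0.0000  -6.0000]·P = -9.0000
eq1−eq3 → [-8.0000  6.0000]·P = -7.0000
eq1−eq4 → [-16.0000  0.0000]·P = -32.0000
2×2 solve → P = (2.0000, 1.5000)
check cable 4: ‖A_4−P‖² = 38.2500 ≈ L_4² = 38.2500 ✓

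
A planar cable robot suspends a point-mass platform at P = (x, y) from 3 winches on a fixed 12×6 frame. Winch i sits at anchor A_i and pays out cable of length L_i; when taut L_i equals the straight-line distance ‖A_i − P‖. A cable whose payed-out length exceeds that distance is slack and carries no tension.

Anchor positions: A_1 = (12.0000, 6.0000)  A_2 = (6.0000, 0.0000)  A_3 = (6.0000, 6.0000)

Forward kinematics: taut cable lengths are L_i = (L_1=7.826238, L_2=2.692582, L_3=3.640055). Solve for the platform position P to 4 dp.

each cable: (A_i−P)·(A_i−P) = L_i²; let k_i = ‖A_i‖²−L_i²
k_1 = 144.0000+36.0000−61.2500 = 118.7500
row 1: 12.0000x + 12.0000y = 90.0000  (k_2=28.7500)
row 2: 12.0000x + 0.0000y = 60.0000  (k_3=58.7500)
Cramer on rows 1–2 → x = 5.0000, y = 2.5000

(5.0000, 2.5000)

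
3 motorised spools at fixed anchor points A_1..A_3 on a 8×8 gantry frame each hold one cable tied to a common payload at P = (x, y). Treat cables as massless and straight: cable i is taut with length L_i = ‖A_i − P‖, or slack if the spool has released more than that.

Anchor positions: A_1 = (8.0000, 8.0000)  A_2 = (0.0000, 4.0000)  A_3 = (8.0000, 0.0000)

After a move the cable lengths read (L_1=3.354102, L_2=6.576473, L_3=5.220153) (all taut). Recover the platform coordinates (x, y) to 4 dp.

circle eqns → linear via eq_j − eq_1; set q_j = A_j·A_j − L_j²
q_1 = 64.0000+64.0000−11.2500 = 116.7500
16.0000·x + 8.0000·y = q_1−q_2 = 144.0000
0.0000·x + 16.0000·y = q_1−q_3 = 80.0000
solve first two rows → x=6.5000, y=5.0000

(6.5000, 5.0000)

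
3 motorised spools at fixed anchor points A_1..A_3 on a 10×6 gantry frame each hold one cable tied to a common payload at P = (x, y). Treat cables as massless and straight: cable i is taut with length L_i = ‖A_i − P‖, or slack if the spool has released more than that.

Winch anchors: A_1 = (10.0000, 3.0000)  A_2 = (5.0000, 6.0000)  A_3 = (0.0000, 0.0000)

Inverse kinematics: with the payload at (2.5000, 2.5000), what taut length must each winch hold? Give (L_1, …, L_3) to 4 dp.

cable 1: Δx=7.5000, Δy=0.5000; L_1 = √(Δx²+Δy²) = 7.5166
cable 2: Δx=2.5000, Δy=3.5000; L_2 = √(Δx²+Δy²) = 4.3012
cable 3: Δx=-2.5000, Δy=-2.5000; L_3 = √(Δx²+Δy²) = 3.5355

(7.5166, 4.3012, 3.5355)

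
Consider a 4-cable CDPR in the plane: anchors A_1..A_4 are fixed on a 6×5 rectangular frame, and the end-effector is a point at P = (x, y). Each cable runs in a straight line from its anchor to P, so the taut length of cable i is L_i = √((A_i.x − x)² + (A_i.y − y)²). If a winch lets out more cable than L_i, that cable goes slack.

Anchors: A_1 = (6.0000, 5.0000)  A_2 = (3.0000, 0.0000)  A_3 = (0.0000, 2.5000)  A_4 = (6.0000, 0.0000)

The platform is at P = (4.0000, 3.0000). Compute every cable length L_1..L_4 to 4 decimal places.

cable 1: Δx=2.0000, Δy=2.0000; L_1 = √(Δx²+Δy²) = 2.8284
cable 2: Δx=-1.0000, Δy=-3.0000; L_2 = √(Δx²+Δy²) = 3.1623
cable 3: Δx=-4.0000, Δy=-0.5000; L_3 = √(Δx²+Δy²) = 4.0311
cable 4: Δx=2.0000, Δy=-3.0000; L_4 = √(Δx²+Δy²) = 3.6056

(2.8284, 3.1623, 4.0311, 3.6056)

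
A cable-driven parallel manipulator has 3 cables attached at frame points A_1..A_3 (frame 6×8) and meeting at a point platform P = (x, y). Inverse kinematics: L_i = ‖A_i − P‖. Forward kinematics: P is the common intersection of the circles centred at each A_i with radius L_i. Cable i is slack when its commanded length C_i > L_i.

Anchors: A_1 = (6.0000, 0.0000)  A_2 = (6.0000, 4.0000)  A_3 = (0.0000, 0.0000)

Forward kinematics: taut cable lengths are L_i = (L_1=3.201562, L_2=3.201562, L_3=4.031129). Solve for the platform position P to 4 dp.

(3.5000, 2.0000)

expand ‖A_i−P‖²=L_i² and subtract eq 1 (k_i ≔ ‖A_i‖²−L_i²)
k_1 = 36.0000+0.0000−10.2500 = 25.7500
eq1−eq2 → [0.0000  -8.0000]·P = -16.0000
eq1−eq3 → [12.0000  0.0000]·P = 42.0000
2×2 solve → P = (3.5000, 2.0000)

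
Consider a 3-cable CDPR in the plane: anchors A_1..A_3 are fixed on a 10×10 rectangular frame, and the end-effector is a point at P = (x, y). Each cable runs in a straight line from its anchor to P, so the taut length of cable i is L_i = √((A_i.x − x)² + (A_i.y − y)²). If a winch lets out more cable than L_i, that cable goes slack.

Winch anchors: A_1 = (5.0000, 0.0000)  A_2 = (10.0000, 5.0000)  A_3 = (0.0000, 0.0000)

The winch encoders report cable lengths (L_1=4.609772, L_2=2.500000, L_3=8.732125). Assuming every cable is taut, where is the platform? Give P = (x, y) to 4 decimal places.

expand ‖A_i−P‖²=L_i² and subtract eq 1 (k_i ≔ ‖A_i‖²−L_i²)
k_1 = 25.0000+0.0000−21.2500 = 3.7500
eq1−eq2 → [-10.0000  -10.0000]·P = -115.0000
eq1−eq3 → [10.0000  0.0000]·P = 80.0000
2×2 solve → P = (8.0000, 3.5000)

(8.0000, 3.5000)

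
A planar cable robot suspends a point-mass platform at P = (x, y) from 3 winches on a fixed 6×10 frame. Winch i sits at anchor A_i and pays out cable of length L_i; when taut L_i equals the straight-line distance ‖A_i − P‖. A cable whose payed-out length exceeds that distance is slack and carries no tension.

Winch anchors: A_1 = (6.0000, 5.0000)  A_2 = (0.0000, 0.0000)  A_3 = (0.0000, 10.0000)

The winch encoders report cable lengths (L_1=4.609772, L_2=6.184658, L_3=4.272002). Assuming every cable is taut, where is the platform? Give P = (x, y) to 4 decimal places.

circle eqns → linear via eq_j − eq_1; set c_j = A_j·A_j − L_j²
c_1 = 36.0000+25.0000−21.2500 = 39.7500
12.0000·x + 10.0000·y = c_1−c_2 = 78.0000
12.0000·x − 10.0000·y = c_1−c_3 = -42.0000
solve first two rows → x=1.5000, y=6.0000

(1.5000, 6.0000)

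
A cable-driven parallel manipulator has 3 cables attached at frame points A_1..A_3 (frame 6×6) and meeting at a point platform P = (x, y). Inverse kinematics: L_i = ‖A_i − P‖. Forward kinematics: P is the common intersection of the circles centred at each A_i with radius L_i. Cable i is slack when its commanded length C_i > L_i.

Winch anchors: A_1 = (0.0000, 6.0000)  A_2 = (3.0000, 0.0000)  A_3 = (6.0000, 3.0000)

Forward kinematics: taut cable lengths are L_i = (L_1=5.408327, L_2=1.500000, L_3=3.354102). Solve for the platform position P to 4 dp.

circle eqns → linear via eq_j − eq_1; set c_j = A_j·A_j − L_j²
c_1 = 0.0000+36.0000−29.2500 = 6.7500
-6.0000·x + 12.0000·y = c_1−c_2 = 0.0000
-12.0000·x + 6.0000·y = c_1−c_3 = -27.0000
solve first two rows → x=3.0000, y=1.5000

(3.0000, 1.5000)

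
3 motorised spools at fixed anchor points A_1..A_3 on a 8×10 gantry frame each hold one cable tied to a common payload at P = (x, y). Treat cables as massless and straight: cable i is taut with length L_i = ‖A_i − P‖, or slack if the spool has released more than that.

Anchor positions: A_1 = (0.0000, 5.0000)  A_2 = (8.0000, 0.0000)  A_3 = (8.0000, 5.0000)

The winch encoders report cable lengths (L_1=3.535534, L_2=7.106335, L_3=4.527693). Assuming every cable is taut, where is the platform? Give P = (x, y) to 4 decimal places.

(3.5000, 5.5000)

circle eqns → linear via eq_j − eq_1; set c_j = A_j·A_j − L_j²
c_1 = 0.0000+25.0000−12.5000 = 12.5000
-16.0000·x + 10.0000·y = c_1−c_2 = -1.0000
-16.0000·x + 0.0000·y = c_1−c_3 = -56.0000
solve first two rows → x=3.5000, y=5.5000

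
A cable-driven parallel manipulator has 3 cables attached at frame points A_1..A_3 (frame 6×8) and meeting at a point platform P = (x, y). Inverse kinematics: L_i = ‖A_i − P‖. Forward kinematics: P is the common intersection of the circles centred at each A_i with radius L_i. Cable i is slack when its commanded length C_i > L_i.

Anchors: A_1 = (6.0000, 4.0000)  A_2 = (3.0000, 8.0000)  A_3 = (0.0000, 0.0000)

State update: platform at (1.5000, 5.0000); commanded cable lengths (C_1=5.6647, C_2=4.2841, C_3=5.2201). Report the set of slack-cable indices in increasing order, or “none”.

i=1: geometric 4.6098 vs commanded 5.6647 ⇒ slack
i=2: geometric 3.3541 vs commanded 4.2841 ⇒ slack
i=3: geometric 5.2202 vs commanded 5.2201 ⇒ taut

1, 2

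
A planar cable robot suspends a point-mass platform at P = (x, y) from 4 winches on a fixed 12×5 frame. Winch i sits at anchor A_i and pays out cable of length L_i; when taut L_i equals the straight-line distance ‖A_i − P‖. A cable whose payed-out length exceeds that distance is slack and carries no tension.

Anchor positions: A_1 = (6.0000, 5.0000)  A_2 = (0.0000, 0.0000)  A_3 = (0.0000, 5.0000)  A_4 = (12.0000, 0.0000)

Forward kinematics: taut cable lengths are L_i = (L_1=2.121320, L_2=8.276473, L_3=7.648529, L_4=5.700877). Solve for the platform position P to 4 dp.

circle eqns → linear via eq_j − eq_1; set k_j = A_j·A_j − L_j²
k_1 = 36.0000+25.0000−4.5000 = 56.5000
12.0000·x + 10.0000·y = k_1−k_2 = 125.0000
12.0000·x + 0.0000·y = k_1−k_3 = 90.0000
-12.0000·x + 10.0000·y = k_1−k_4 = -55.0000
solve first two rows → x=7.5000, y=3.5000
check cable 4: ‖A_4−P‖² = 32.5000 ≈ L_4² = 32.5000 ✓

(7.5000, 3.5000)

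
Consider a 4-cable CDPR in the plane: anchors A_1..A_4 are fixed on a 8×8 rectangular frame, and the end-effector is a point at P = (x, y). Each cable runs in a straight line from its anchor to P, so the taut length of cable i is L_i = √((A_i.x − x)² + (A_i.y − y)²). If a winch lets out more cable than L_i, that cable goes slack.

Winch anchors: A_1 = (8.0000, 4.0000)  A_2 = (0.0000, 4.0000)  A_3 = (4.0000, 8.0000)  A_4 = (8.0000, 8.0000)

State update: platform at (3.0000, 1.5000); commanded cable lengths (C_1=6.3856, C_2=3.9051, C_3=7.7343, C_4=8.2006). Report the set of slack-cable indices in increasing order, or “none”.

cable 1: L_1 = ‖A_1−P‖ = 5.5902;  C_1 = 6.3856 → slack
cable 2: L_2 = ‖A_2−P‖ = 3.9051;  C_2 = 3.9051 → taut
cable 3: L_3 = ‖A_3−P‖ = 6.5765;  C_3 = 7.7343 → slack
cable 4: L_4 = ‖A_4−P‖ = 8.2006;  C_4 = 8.2006 → taut

1, 3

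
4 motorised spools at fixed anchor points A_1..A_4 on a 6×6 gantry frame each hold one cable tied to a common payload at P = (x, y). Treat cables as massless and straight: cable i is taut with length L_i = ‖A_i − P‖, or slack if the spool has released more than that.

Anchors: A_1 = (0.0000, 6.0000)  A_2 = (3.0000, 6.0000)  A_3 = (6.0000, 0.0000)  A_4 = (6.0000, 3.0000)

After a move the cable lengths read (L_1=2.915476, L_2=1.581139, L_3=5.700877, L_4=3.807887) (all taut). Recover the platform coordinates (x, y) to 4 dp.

(2.5000, 4.5000)

circle eqns → linear via eq_j − eq_1; set c_j = A_j·A_j − L_j²
c_1 = 0.0000+36.0000−8.5000 = 27.5000
-6.0000·x + 0.0000·y = c_1−c_2 = -15.0000
-12.0000·x + 12.0000·y = c_1−c_3 = 24.0000
-12.0000·x + 6.0000·y = c_1−c_4 = -3.0000
solve first two rows → x=2.5000, y=4.5000
check cable 4: ‖A_4−P‖² = 14.5000 ≈ L_4² = 14.5000 ✓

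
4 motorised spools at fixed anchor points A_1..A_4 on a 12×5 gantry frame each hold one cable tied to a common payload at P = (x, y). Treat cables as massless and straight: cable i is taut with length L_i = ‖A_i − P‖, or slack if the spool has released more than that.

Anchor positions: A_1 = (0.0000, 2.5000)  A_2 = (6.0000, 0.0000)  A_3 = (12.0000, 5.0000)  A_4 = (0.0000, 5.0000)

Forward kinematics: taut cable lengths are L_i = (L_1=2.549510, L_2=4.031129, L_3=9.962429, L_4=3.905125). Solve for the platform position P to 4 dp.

each cable: (A_i−P)·(A_i−P) = L_i²; let c_i = ‖A_i‖²−L_i²
c_1 = 0.0000+6.2500−6.5000 = -0.2500
row 1: -12.0000x + 5.0000y = -20.0000  (c_2=19.7500)
row 2: -24.0000x − 5.0000y = -70.0000  (c_3=69.7500)
row 3: 0.0000x − 5.0000y = -10.0000  (c_4=9.7500)
Cramer on rows 1–2 → x = 2.5000, y = 2.0000
check cable 4: ‖A_4−P‖² = 15.2500 ≈ L_4² = 15.2500 ✓

(2.5000, 2.0000)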